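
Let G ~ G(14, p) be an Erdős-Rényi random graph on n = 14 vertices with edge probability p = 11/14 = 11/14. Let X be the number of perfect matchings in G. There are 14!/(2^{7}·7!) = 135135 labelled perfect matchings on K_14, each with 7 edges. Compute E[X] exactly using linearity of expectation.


K_14 has 14!/(2^{7}·7!) = 135135 labelled perfect matchings.
For each such perfect matching H, let X_H = 1 if all 7 edges of H are present in G. Then P[X_H = 1] = p^{7} = (11/14)^{7} = 19487171/105413504.
Summing the indicators: E[X] = Σ_H E[X_H] = 135135 · p^{7} = 135135 · 19487171/105413504 = 376199836155/15059072.
Numerically: E[X] ≈ 24982.

E[X] = 135135 · (11/14)^{7} = 376199836155/15059072 ≈ 24982.


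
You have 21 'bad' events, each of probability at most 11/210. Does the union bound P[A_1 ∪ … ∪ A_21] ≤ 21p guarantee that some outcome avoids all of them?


Union bound: P[∪_{i=1}^{21} A_i] ≤ Σ_i P[A_i] ≤ 21·p = 21·(11/210) = 11/10.
Numerically: 11/10 ≈ 1.100.
Is 11/10 < 1? NO.
Since the bound 11/10 is ≥ 1, the union bound is uninformative here; it does NOT by itself certify existence.

21·p = 11/10 ≈ 1.100; existence NOT certified by the union bound.


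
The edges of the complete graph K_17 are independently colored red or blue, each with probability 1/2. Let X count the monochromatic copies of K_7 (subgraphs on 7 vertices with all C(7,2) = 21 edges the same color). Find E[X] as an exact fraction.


Let X = Σ_S X_S over the C(17, 7) = 19448 subsets S of size 7, where X_S = 1 if the K_7 on S is monochromatic.
For a fixed S, the K_7 on S has C(7, 2) = 21 edges. P[all 21 edges red] = (1/2)^21, and likewise for blue, so P[monochromatic] = 2·(1/2)^21 = 2^{1 − 21} = 1/1048576.
Summing: E[X] = C(17, 7) · 2^{1 − 21} = 19448 · 1/1048576 = 2431/131072.
Numerically: E[X] ≈ 0.018547.

E[X] = C(17,7)·2^(1−C(7,2)) = 2431/131072 ≈ 0.018547.


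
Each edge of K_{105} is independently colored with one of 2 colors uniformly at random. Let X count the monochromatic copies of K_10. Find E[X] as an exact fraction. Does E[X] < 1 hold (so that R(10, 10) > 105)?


E[X] = C(105, 10) · 2^{1 − 45} = 28848458598960 · 2^{−44} = 28848458598960/17592186044416.
As a reduced fraction: E[X] = 1803028662435/1099511627776 ≈ 1.639845.
Is E[X] < 1? NO.
Since E[X] ≥ 1, the first-moment bound is inconclusive at n = 105; it does NOT by itself certify R(10, 10) > 105.

E[X] = 1803028662435/1099511627776 ≈ 1.639845; E[X] ≥ 1; first-moment method inconclusive here.


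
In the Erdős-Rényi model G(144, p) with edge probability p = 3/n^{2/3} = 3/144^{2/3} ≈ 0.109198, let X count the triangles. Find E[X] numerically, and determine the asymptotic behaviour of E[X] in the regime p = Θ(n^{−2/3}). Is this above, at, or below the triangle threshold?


Number of potential triangles: C(144, 3) = 487344.
Each occurs with probability p³ ≈ (0.109198)³ ≈ 1.30208333e-03.
By linearity: E[X] = C(144, 3)·p³ ≈ 487344 · 1.30208333e-03 ≈ 634.562500.
Since α = 2/3 < 1, p = c/n^{2/3} ≫ 1/n is above the triangle threshold p ~ 1/n. Asymptotically E[X] ~ (c³/6)·n^{3(1−α)} = (3³/6)·n^{1} → ∞; triangles are abundant w.h.p.

E[X] ≈ 634.562500; in regime p = Θ(1/n^{2/3}) E[X] diverges (above the triangle threshold p ~ 1/n).


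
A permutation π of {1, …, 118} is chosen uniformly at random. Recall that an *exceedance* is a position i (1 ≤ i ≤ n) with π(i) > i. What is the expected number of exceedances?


Write X = Σ_{i=1}^{118} X_i, where X_i = 1_{π(i) > i}.
For each fixed i, π(i) is uniform over {1, …, 118} (marginal of a uniform permutation), so P[π(i) > i] = (n − i)/n. Summing: Σ_{i=1}^{118} (n − i)/n = (0 + 1 + … + 117)/118 = 118(118 − 1)/(2·118) = (118 − 1)/2.
Hence E[X] = Σ_{i=1}^{118} (118 − i)/118 = 117/2 ≈ 58.5000.

E[X] = 117/2 = 58.5000.


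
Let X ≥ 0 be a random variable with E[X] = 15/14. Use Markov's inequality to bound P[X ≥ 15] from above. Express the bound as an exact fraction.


μ = E[X] = 15/14, a = 15.
Markov: P[X ≥ 15] ≤ μ/a = (15/14)/15 = 1/14.
Numerically: ≈ 0.0714.
(Since a = 15 > μ = 1.0714, the bound 1/14 is < 1 and informative.)

P[X ≥ 15] ≤ 1/14 ≈ 0.0714.


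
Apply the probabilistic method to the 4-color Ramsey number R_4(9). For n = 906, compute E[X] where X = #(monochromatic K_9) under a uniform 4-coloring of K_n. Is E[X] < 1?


E[X] = C(906, 9) · 4^{1 − 36} = 1089130176400609441450 · 4^{−35} = 1089130176400609441450/1180591620717411303424.
As a reduced fraction: E[X] = 544565088200304720725/590295810358705651712 ≈ 0.9225291.
Is E[X] < 1? YES.
Since E[X] < 1, there exists a 4-coloring of K_{906} with no monochromatic K_9; hence R_4(9) > 906.

E[X] = 544565088200304720725/590295810358705651712 ≈ 0.9225291; E[X] < 1, so R_4(9) > 906.


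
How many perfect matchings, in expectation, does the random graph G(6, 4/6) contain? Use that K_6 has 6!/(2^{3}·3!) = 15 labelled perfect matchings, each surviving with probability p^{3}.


K_6 has 6!/(2^{3}·3!) = 15 labelled perfect matchings.
For each such perfect matching H, let X_H = 1 if all 3 edges of H are present in G. Then P[X_H = 1] = p^{3} = (2/3)^{3} = 8/27.
By linearity: E[X] = Σ_H E[X_H] = 15 · p^{3} = 15 · 8/27 = 40/9.
Numerically: E[X] ≈ 4.444.

E[X] = 15 · (2/3)^{3} = 40/9 ≈ 4.444.


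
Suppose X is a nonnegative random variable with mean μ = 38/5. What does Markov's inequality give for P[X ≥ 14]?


μ = E[X] = 38/5, a = 14.
Markov: P[X ≥ 14] ≤ μ/a = (38/5)/14 = 19/35.
Numerically: ≈ 0.5429.
(Since a = 14 > μ = 7.6000, the bound 19/35 is < 1 and informative.)

P[X ≥ 14] ≤ 19/35 ≈ 0.5429.


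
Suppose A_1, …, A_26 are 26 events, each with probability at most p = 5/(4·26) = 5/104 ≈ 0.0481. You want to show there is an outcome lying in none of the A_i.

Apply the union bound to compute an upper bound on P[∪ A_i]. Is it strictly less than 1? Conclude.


Union bound: P[∪_{i=1}^{26} A_i] ≤ Σ_i P[A_i] ≤ 26·p = 26·(5/104) = 5/4.
Numerically: 5/4 ≈ 1.2500.
Is 5/4 < 1? NO.
Since the bound 5/4 is ≥ 1, the union bound is uninformative here; it does NOT by itself certify existence.

26·p = 5/4 ≈ 1.2500; existence NOT certified by the union bound.


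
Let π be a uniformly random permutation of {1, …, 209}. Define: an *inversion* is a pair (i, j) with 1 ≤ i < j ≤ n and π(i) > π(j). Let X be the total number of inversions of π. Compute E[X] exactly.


Write X = Σ X_I over the C(209, 2) = 21736 pairs i < j, with X_I the indicator of one inversion.
There are 21736 indicators.
For each fixed pair i < j, the values π(i) and π(j) are two distinct elements of {1, …, 209} in uniformly random order; by symmetry P[π(i) > π(j)] = 1/2.
By linearity: E[X] = 21736 · (1/2) = C(209, 2) · (1/2) = 21736/2 = 10868 ≈ 10868.000000.

E[X] = 10868 = 10868.000000.


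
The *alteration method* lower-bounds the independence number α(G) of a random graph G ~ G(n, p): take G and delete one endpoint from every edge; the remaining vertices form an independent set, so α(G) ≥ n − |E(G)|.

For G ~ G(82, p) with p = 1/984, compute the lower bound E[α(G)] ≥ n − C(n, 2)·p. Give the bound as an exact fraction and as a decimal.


E[|E(G)|] = C(82, 2)·p = 3321 · (1/984) = 27/8.
E[α(G)] ≥ n − E[|E(G)|] = 82 − 27/8 = 629/8.
Numerically: ≈ 78.625000.
(This is only a lower bound; the true E[α(G)] may be larger.)

E[α(G)] ≥ 629/8 ≈ 78.625000.


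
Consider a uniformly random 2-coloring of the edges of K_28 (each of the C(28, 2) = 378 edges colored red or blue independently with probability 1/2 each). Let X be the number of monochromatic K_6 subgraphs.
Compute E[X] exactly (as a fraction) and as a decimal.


Let X = Σ_S X_S over the C(28, 6) = 376740 subsets S of size 6, where X_S = 1 if the K_6 on S is monochromatic.
For a fixed S, the K_6 on S has C(6, 2) = 15 edges. P[all 15 edges red] = (1/2)^15, and likewise for blue, so P[monochromatic] = 2·(1/2)^15 = 2^{1 − 15} = 1/16384.
By linearity of expectation: E[X] = C(28, 6) · 2^{1 − 15} = 376740 · 1/16384 = 94185/4096.
Numerically: E[X] ≈ 22.994385.

E[X] = C(28,6)·2^(1−C(6,2)) = 94185/4096 ≈ 22.994385.


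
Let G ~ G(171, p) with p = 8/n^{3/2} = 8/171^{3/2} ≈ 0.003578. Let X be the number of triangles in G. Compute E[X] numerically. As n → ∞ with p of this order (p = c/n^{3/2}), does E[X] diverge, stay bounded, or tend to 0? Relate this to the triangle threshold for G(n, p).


Number of potential triangles: C(171, 3) = 818805.
Each occurs with probability p³ ≈ (0.003578)³ ≈ 4.579177e-08.
By linearity: E[X] = C(171, 3)·p³ ≈ 818805 · 4.579177e-08 ≈ 0.0375.
Since α = 3/2 > 1, p = c/n^{3/2} = o(1/n) is below the triangle threshold p ~ 1/n. Asymptotically E[X] ~ (c³/6)·n^{3(1−α)} = (8³/6)·n^{-1.5} → 0, so by Markov's inequality G has no triangles w.h.p.

E[X] ≈ 0.0375; in regime p = Θ(1/n^{3/2}) E[X] tends to 0 (below the triangle threshold p ~ 1/n).


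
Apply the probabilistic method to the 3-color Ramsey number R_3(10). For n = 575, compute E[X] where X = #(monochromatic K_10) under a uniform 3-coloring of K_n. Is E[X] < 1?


E[X] = C(575, 10) · 3^{1 − 45} = 1006325345561406175305 · 3^{−44} = 1006325345561406175305/984770902183611232881.
As a reduced fraction: E[X] = 111813927284600686145/109418989131512359209 ≈ 1.0219.
Is E[X] < 1? NO.
Since E[X] ≥ 1, the first-moment bound is inconclusive at n = 575; it does NOT by itself certify R_3(10) > 575.

E[X] = 111813927284600686145/109418989131512359209 ≈ 1.0219; E[X] ≥ 1; first-moment method inconclusive here.


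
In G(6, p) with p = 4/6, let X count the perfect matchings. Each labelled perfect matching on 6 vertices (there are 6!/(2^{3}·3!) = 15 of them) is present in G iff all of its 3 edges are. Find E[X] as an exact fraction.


K_6 has 6!/(2^{3}·3!) = 15 labelled perfect matchings.
For each such perfect matching H, let X_H = 1 if all 3 edges of H are present in G. Then P[X_H = 1] = p^{3} = (2/3)^{3} = 8/27.
By linearity: E[X] = Σ_H E[X_H] = 15 · p^{3} = 15 · 8/27 = 40/9.
Numerically: E[X] ≈ 4.444.

E[X] = 15 · (2/3)^{3} = 40/9 ≈ 4.444.


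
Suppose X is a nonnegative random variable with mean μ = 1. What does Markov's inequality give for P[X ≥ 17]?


μ = E[X] = 1, a = 17.
Markov: P[X ≥ 17] ≤ μ/a = (1)/17 = 1/17.
Numerically: ≈ 0.05882.
(Since a = 17 > μ = 1.00000, the bound 1/17 is < 1 and informative.)

P[X ≥ 17] ≤ 1/17 ≈ 0.05882.


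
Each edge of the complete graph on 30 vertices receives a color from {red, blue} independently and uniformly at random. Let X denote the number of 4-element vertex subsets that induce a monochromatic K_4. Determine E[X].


Let X = Σ_S X_S over the C(30, 4) = 27405 subsets S of size 4, where X_S = 1 if the K_4 on S is monochromatic.
For a fixed S, the K_4 on S has C(4, 2) = 6 edges. P[all 6 edges red] = (1/2)^6, and likewise for blue, so P[monochromatic] = 2·(1/2)^6 = 2^{1 − 6} = 1/32.
By linearity: E[X] = C(30, 4) · 2^{1 − 6} = 27405 · 1/32 = 27405/32.
Numerically: E[X] ≈ 856.406250.

E[X] = C(30,4)·2^(1−C(4,2)) = 27405/32 ≈ 856.406250.


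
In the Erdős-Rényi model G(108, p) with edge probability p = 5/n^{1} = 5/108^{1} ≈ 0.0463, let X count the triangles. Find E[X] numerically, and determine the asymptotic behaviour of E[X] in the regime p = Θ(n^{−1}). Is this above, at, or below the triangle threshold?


Number of potential triangles: C(108, 3) = 204156.
Each occurs with probability p³ ≈ (0.0463)³ ≈ 9.922903e-05.
By linearity: E[X] = C(108, 3)·p³ ≈ 204156 · 9.922903e-05 ≈ 20.2582.
Here α = 1, so p = 5/n is exactly at the triangle threshold p ~ 1/n. Asymptotically E[X] → c³/6 = 5³/6 = 125/6 ≈ 20.8333, a bounded constant. In this regime the triangle count is asymptotically Poisson(c³/6).

E[X] ≈ 20.2582; in regime p = Θ(1/n^{1}) E[X] stays bounded (at the triangle threshold p ~ 1/n).


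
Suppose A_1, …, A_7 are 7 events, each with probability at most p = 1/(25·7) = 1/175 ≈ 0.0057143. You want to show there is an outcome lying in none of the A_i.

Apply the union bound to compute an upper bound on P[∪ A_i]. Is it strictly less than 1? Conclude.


Union bound: P[∪_{i=1}^{7} A_i] ≤ Σ_i P[A_i] ≤ 7·p = 7·(1/175) = 1/25.
Numerically: 1/25 ≈ 0.0400000.
Is 1/25 < 1? YES.
Since P[∪ A_i] ≤ 1/25 < 1, the complement has P[∩ A_i^c] ≥ 1 − 1/25 = 24/25 > 0, so some outcome avoids every A_i.

7·p = 1/25 ≈ 0.0400000; existence CERTIFIED by the union bound.


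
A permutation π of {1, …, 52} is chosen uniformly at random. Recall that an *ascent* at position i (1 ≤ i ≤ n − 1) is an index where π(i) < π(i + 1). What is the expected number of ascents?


Write X = Σ X_I over i = 1, …, 51, with X_I the indicator of one ascent.
There are 51 indicators.
For each fixed i, the pair (π(i), π(i+1)) is a uniformly random ordered pair of distinct values from {1, …, 52}; by symmetry P[π(i) < π(i+1)] = 1/2.
By linearity: E[X] = 51 · (1/2) = (52 − 1) · (1/2) = 51/2 ≈ 25.500000.

E[X] = 51/2 = 25.500000.


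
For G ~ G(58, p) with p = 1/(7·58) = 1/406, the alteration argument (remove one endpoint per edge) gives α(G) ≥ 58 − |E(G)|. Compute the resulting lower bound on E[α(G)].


E[|E(G)|] = C(58, 2)·p = 1653 · (1/406) = 57/14.
E[α(G)] ≥ n − E[|E(G)|] = 58 − 57/14 = 755/14.
Numerically: ≈ 53.928571.
(This is only a lower bound; the true E[α(G)] may be larger.)

E[α(G)] ≥ 755/14 ≈ 53.928571.


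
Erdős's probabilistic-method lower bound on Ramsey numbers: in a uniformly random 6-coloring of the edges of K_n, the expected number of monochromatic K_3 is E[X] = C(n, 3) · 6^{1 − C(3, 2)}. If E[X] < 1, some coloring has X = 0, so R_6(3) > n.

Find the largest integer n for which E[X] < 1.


We need C(n, 3) · 6^{1 − 3} < 1, i.e. C(n, 3) < 6^{3 − 1} = 36.
Check values of n near the boundary:
  n = 3: C(3, 3) = 1; 1 < 36? YES
  n = 4: C(4, 3) = 4; 4 < 36? YES
  n = 5: C(5, 3) = 10; 10 < 36? YES
  n = 6: C(6, 3) = 20; 20 < 36? YES
  n = 7: C(7, 3) = 35; 35 < 36? YES
  n = 8: C(8, 3) = 56; 56 < 36? NO
  n = 9: C(9, 3) = 84; 84 < 36? NO
  n = 10: C(10, 3) = 120; 120 < 36? NO
The largest n with C(n, 3) < 36 is n = 7 (where E[X] = 35/36 ≈ 0.972). Hence R_6(3) > 7, i.e. R_6(3) ≥ 8.

Largest n = 7; hence R_6(3) > 7.


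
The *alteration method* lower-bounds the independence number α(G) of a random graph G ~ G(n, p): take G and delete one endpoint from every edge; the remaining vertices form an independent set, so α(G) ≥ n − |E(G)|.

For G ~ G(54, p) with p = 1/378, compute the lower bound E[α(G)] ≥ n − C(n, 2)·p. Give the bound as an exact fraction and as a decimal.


E[|E(G)|] = C(54, 2)·p = 1431 · (1/378) = 53/14.
E[α(G)] ≥ n − E[|E(G)|] = 54 − 53/14 = 703/14.
Numerically: ≈ 50.214286.
(This is only a lower bound; the true E[α(G)] may be larger.)

E[α(G)] ≥ 703/14 ≈ 50.214286.


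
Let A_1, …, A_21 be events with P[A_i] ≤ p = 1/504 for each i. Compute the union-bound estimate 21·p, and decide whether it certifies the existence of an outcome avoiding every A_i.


Union bound: P[∪_{i=1}^{21} A_i] ≤ Σ_i P[A_i] ≤ 21·p = 21·(1/504) = 1/24.
Numerically: 1/24 ≈ 0.0417.
Is 1/24 < 1? YES.
Since P[∪ A_i] ≤ 1/24 < 1, the complement has P[∩ A_i^c] ≥ 1 − 1/24 = 23/24 > 0, so some outcome avoids every A_i.

21·p = 1/24 ≈ 0.0417; existence CERTIFIED by the union bound.


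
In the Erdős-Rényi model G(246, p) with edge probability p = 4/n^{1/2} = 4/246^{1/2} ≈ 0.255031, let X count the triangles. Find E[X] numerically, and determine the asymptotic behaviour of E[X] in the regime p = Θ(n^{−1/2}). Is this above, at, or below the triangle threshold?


Number of potential triangles: C(246, 3) = 2450980.
Each occurs with probability p³ ≈ (0.255031)³ ≈ 1.65873616e-02.
By linearity: E[X] = C(246, 3)·p³ ≈ 2450980 · 1.65873616e-02 ≈ 40655.291634.
Since α = 1/2 < 1, p = c/n^{1/2} ≫ 1/n is above the triangle threshold p ~ 1/n. Asymptotically E[X] ~ (c³/6)·n^{3(1−α)} = (4³/6)·n^{1.5} → ∞; triangles are abundant w.h.p.

E[X] ≈ 40655.291634; in regime p = Θ(1/n^{1/2}) E[X] diverges (above the triangle threshold p ~ 1/n).


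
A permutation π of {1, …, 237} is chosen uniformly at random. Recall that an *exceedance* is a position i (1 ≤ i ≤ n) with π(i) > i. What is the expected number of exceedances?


Write X = Σ_{i=1}^{237} X_i, where X_i = 1_{π(i) > i}.
For each fixed i, π(i) is uniform over {1, …, 237} (marginal of a uniform permutation), so P[π(i) > i] = (n − i)/n. Summing: Σ_{i=1}^{237} (n − i)/n = (0 + 1 + … + 236)/237 = 237(237 − 1)/(2·237) = (237 − 1)/2.
Hence E[X] = Σ_{i=1}^{237} (237 − i)/237 = 118 ≈ 118.00000.

E[X] = 118 = 118.00000.


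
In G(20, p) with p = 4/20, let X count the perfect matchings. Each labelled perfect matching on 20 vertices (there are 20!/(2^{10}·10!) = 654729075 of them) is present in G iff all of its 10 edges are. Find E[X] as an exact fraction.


K_20 has 20!/(2^{10}·10!) = 654729075 labelled perfect matchings.
For each such perfect matching H, let X_H = 1 if all 10 edges of H are present in G. Then P[X_H = 1] = p^{10} = (1/5)^{10} = 1/9765625.
Summing the indicators: E[X] = Σ_H E[X_H] = 654729075 · p^{10} = 654729075 · 1/9765625 = 26189163/390625.
Numerically: E[X] ≈ 67.04.

E[X] = 654729075 · (1/5)^{10} = 26189163/390625 ≈ 67.04.


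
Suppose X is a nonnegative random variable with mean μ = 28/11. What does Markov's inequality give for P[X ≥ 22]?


μ = E[X] = 28/11, a = 22.
Markov: P[X ≥ 22] ≤ μ/a = (28/11)/22 = 14/121.
Numerically: ≈ 0.1157.
(Since a = 22 > μ = 2.5455, the bound 14/121 is < 1 and informative.)

P[X ≥ 22] ≤ 14/121 ≈ 0.1157.


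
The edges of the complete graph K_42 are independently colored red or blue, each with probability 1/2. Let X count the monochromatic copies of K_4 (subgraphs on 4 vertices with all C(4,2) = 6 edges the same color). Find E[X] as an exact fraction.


Let X = Σ_S X_S over the C(42, 4) = 111930 subsets S of size 4, where X_S = 1 if the K_4 on S is monochromatic.
For a fixed S, the K_4 on S has C(4, 2) = 6 edges. P[all 6 edges red] = (1/2)^6, and likewise for blue, so P[monochromatic] = 2·(1/2)^6 = 2^{1 − 6} = 1/32.
By linearity: E[X] = C(42, 4) · 2^{1 − 6} = 111930 · 1/32 = 55965/16.
Numerically: E[X] ≈ 3497.812.

E[X] = C(42,4)·2^(1−C(4,2)) = 55965/16 ≈ 3497.812.


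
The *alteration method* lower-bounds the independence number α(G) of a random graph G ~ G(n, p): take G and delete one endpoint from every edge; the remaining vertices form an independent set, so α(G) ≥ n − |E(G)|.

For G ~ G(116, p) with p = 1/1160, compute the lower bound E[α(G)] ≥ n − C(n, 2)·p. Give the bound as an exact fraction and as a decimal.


E[|E(G)|] = C(116, 2)·p = 6670 · (1/1160) = 23/4.
E[α(G)] ≥ n − E[|E(G)|] = 116 − 23/4 = 441/4.
Numerically: ≈ 110.2500.
(This is only a lower bound; the true E[α(G)] may be larger.)

E[α(G)] ≥ 441/4 ≈ 110.2500.


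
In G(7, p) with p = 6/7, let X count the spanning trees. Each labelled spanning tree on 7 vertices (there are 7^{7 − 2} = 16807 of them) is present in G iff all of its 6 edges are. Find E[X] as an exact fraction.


K_7 has 7^{7 − 2} = 16807 labelled spanning trees.
For each such spanning tree H, let X_H = 1 if all 6 edges of H are present in G. Then P[X_H = 1] = p^{6} = (6/7)^{6} = 46656/117649.
Summing the indicators: E[X] = Σ_H E[X_H] = 16807 · p^{6} = 16807 · 46656/117649 = 46656/7.
Numerically: E[X] ≈ 6665.1.

E[X] = 16807 · (6/7)^{6} = 46656/7 ≈ 6665.1.


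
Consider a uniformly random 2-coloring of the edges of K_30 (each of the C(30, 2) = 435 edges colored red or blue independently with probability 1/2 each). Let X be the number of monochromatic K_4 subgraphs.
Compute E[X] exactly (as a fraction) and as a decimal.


Let X = Σ_S X_S over the C(30, 4) = 27405 subsets S of size 4, where X_S = 1 if the K_4 on S is monochromatic.
For a fixed S, the K_4 on S has C(4, 2) = 6 edges. P[all 6 edges red] = (1/2)^6, and likewise for blue, so P[monochromatic] = 2·(1/2)^6 = 2^{1 − 6} = 1/32.
By linearity: E[X] = C(30, 4) · 2^{1 − 6} = 27405 · 1/32 = 27405/32.
Numerically: E[X] ≈ 856.406250.

E[X] = C(30,4)·2^(1−C(4,2)) = 27405/32 ≈ 856.406250.


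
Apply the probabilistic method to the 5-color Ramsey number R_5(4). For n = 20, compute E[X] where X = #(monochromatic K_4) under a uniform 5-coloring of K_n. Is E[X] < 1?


E[X] = C(20, 4) · 5^{1 − 6} = 4845 · 5^{−5} = 4845/3125.
As a reduced fraction: E[X] = 969/625 ≈ 1.55040.
Is E[X] < 1? NO.
Since E[X] ≥ 1, the first-moment bound is inconclusive at n = 20; it does NOT by itself certify R_5(4) > 20.

E[X] = 969/625 ≈ 1.55040; E[X] ≥ 1; first-moment method inconclusive here.


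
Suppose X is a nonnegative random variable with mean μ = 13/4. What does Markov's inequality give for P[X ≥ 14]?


μ = E[X] = 13/4, a = 14.
Markov: P[X ≥ 14] ≤ μ/a = (13/4)/14 = 13/56.
Numerically: ≈ 0.2321.
(Since a = 14 > μ = 3.2500, the bound 13/56 is < 1 and informative.)

P[X ≥ 14] ≤ 13/56 ≈ 0.2321.


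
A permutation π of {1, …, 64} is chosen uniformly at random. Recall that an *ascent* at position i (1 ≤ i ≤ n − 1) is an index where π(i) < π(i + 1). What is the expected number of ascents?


Write X = Σ X_I over i = 1, …, 63, with X_I the indicator of one ascent.
There are 63 indicators.
For each fixed i, the pair (π(i), π(i+1)) is a uniformly random ordered pair of distinct values from {1, …, 64}; by symmetry P[π(i) < π(i+1)] = 1/2.
By linearity: E[X] = 63 · (1/2) = (64 − 1) · (1/2) = 63/2 ≈ 31.5000.

E[X] = 63/2 = 31.5000.


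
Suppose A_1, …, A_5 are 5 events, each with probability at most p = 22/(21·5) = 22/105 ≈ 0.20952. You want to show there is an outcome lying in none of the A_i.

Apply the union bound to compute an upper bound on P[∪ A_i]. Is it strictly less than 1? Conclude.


Union bound: P[∪_{i=1}^{5} A_i] ≤ Σ_i P[A_i] ≤ 5·p = 5·(22/105) = 22/21.
Numerically: 22/21 ≈ 1.04762.
Is 22/21 < 1? NO.
Since the bound 22/21 is ≥ 1, the union bound is uninformative here; it does NOT by itself certify existence.

5·p = 22/21 ≈ 1.04762; existence NOT certified by the union bound.


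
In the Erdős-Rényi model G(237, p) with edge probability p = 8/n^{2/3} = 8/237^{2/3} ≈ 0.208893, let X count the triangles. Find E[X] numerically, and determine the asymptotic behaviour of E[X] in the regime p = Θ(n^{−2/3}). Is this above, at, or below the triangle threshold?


Number of potential triangles: C(237, 3) = 2190670.
Each occurs with probability p³ ≈ (0.208893)³ ≈ 9.11534832e-03.
By linearity: E[X] = C(237, 3)·p³ ≈ 2190670 · 9.11534832e-03 ≈ 19968.720113.
Since α = 2/3 < 1, p = c/n^{2/3} ≫ 1/n is above the triangle threshold p ~ 1/n. Asymptotically E[X] ~ (c³/6)·n^{3(1−α)} = (8³/6)·n^{1} → ∞; triangles are abundant w.h.p.

E[X] ≈ 19968.720113; in regime p = Θ(1/n^{2/3}) E[X] diverges (above the triangle threshold p ~ 1/n).


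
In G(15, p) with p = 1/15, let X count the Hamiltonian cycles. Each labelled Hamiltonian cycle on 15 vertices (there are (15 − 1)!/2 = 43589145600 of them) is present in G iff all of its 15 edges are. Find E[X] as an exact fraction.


K_15 has (15 − 1)!/2 = 43589145600 labelled Hamiltonian cycles.
For each such Hamiltonian cycle H, let X_H = 1 if all 15 edges of H are present in G. Then P[X_H = 1] = p^{15} = (1/15)^{15} = 1/437893890380859375.
Summing the indicators: E[X] = Σ_H E[X_H] = 43589145600 · p^{15} = 43589145600 · 1/437893890380859375 = 7175168/72081298828125.
Numerically: E[X] ≈ 9.954e-08.

E[X] = 43589145600 · (1/15)^{15} = 7175168/72081298828125 ≈ 9.954e-08.


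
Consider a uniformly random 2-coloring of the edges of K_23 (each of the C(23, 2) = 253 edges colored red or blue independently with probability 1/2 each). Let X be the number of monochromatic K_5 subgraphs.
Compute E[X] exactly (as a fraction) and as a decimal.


Let X = Σ_S X_S over the C(23, 5) = 33649 subsets S of size 5, where X_S = 1 if the K_5 on S is monochromatic.
For a fixed S, the K_5 on S has C(5, 2) = 10 edges. P[all 10 edges red] = (1/2)^10, and likewise for blue, so P[monochromatic] = 2·(1/2)^10 = 2^{1 − 10} = 1/512.
By linearity of expectation: E[X] = C(23, 5) · 2^{1 − 10} = 33649 · 1/512 = 33649/512.
Numerically: E[X] ≈ 65.72070.

E[X] = C(23,5)·2^(1−C(5,2)) = 33649/512 ≈ 65.72070.


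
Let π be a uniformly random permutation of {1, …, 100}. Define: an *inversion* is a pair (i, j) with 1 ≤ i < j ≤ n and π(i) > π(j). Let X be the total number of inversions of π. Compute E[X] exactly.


Write X = Σ X_I over the C(100, 2) = 4950 pairs i < j, with X_I the indicator of one inversion.
There are 4950 indicators.
For each fixed pair i < j, the values π(i) and π(j) are two distinct elements of {1, …, 100} in uniformly random order; by symmetry P[π(i) > π(j)] = 1/2.
By linearity: E[X] = 4950 · (1/2) = C(100, 2) · (1/2) = 4950/2 = 2475 ≈ 2475.00000.

E[X] = 2475 = 2475.00000.


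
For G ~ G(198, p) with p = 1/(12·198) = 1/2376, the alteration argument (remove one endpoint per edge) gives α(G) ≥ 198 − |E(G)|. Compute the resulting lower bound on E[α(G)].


E[|E(G)|] = C(198, 2)·p = 19503 · (1/2376) = 197/24.
E[α(G)] ≥ n − E[|E(G)|] = 198 − 197/24 = 4555/24.
Numerically: ≈ 189.791667.
(This is only a lower bound; the true E[α(G)] may be larger.)

E[α(G)] ≥ 4555/24 ≈ 189.791667.


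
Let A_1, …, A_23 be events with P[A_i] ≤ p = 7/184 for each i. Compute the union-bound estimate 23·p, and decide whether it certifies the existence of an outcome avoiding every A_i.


Union bound: P[∪_{i=1}^{23} A_i] ≤ Σ_i P[A_i] ≤ 23·p = 23·(7/184) = 7/8.
Numerically: 7/8 ≈ 0.87500.
Is 7/8 < 1? YES.
Since P[∪ A_i] ≤ 7/8 < 1, the complement has P[∩ A_i^c] ≥ 1 − 7/8 = 1/8 > 0, so some outcome avoids every A_i.

23·p = 7/8 ≈ 0.87500; existence CERTIFIED by the union bound.


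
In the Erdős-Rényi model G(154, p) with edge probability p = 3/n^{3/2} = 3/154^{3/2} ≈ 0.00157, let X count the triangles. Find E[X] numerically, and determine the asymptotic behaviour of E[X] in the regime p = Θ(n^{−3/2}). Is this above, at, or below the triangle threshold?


Number of potential triangles: C(154, 3) = 596904.
Each occurs with probability p³ ≈ (0.00157)³ ≈ 3.86830e-09.
By linearity: E[X] = C(154, 3)·p³ ≈ 596904 · 3.86830e-09 ≈ 0.002.
Since α = 3/2 > 1, p = c/n^{3/2} = o(1/n) is below the triangle threshold p ~ 1/n. Asymptotically E[X] ~ (c³/6)·n^{3(1−α)} = (3³/6)·n^{-1.5} → 0, so by Markov's inequality G has no triangles w.h.p.

E[X] ≈ 0.002; in regime p = Θ(1/n^{3/2}) E[X] tends to 0 (below the triangle threshold p ~ 1/n).


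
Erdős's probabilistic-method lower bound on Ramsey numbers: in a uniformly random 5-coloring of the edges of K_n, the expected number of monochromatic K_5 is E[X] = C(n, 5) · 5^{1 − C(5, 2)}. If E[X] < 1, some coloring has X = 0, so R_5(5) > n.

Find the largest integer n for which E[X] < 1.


We need C(n, 5) · 5^{1 − 10} < 1, i.e. C(n, 5) < 5^{10 − 1} = 1953125.
Check values of n near the boundary:
  n = 43: C(43, 5) = 962598; 962598 < 1953125? YES
  n = 44: C(44, 5) = 1086008; 1086008 < 1953125? YES
  n = 45: C(45, 5) = 1221759; 1221759 < 1953125? YES
  n = 46: C(46, 5) = 1370754; 1370754 < 1953125? YES
  n = 47: C(47, 5) = 1533939; 1533939 < 1953125? YES
  n = 48: C(48, 5) = 1712304; 1712304 < 1953125? YES
  n = 49: C(49, 5) = 1906884; 1906884 < 1953125? YES
  n = 50: C(50, 5) = 2118760; 2118760 < 1953125? NO
  n = 51: C(51, 5) = 2349060; 2349060 < 1953125? NO
  n = 52: C(52, 5) = 2598960; 2598960 < 1953125? NO
The largest n with C(n, 5) < 1953125 is n = 49 (where E[X] = 1906884/1953125 ≈ 0.97632). Hence R_5(5) > 49, i.e. R_5(5) ≥ 50.

Largest n = 49; hence R_5(5) > 49.


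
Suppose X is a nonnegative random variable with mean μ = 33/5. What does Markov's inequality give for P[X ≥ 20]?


μ = E[X] = 33/5, a = 20.
Markov: P[X ≥ 20] ≤ μ/a = (33/5)/20 = 33/100.
Numerically: ≈ 0.33000.
(Since a = 20 > μ = 6.60000, the bound 33/100 is < 1 and informative.)

P[X ≥ 20] ≤ 33/100 ≈ 0.33000.


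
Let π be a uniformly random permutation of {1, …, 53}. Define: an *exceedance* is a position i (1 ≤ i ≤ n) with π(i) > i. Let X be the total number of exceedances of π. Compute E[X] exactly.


Write X = Σ_{i=1}^{53} X_i, where X_i = 1_{π(i) > i}.
For each fixed i, π(i) is uniform over {1, …, 53} (marginal of a uniform permutation), so P[π(i) > i] = (n − i)/n. Summing: Σ_{i=1}^{53} (n − i)/n = (0 + 1 + … + 52)/53 = 53(53 − 1)/(2·53) = (53 − 1)/2.
Hence E[X] = Σ_{i=1}^{53} (53 − i)/53 = 26 ≈ 26.000.

E[X] = 26 = 26.000.


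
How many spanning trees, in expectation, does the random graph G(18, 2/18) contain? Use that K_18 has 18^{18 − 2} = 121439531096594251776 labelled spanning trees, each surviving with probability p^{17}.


K_18 has 18^{18 − 2} = 121439531096594251776 labelled spanning trees.
For each such spanning tree H, let X_H = 1 if all 17 edges of H are present in G. Then P[X_H = 1] = p^{17} = (1/9)^{17} = 1/16677181699666569.
Summing the indicators: E[X] = Σ_H E[X_H] = 121439531096594251776 · p^{17} = 121439531096594251776 · 1/16677181699666569 = 65536/9.
Numerically: E[X] ≈ 7282.

E[X] = 121439531096594251776 · (1/9)^{17} = 65536/9 ≈ 7282.


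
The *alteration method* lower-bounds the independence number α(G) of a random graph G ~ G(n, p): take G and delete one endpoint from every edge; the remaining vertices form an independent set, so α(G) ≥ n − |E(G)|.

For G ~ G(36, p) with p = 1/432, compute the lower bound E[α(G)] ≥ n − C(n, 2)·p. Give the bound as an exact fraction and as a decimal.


E[|E(G)|] = C(36, 2)·p = 630 · (1/432) = 35/24.
E[α(G)] ≥ n − E[|E(G)|] = 36 − 35/24 = 829/24.
Numerically: ≈ 34.5417.
(This is only a lower bound; the true E[α(G)] may be larger.)

E[α(G)] ≥ 829/24 ≈ 34.5417.


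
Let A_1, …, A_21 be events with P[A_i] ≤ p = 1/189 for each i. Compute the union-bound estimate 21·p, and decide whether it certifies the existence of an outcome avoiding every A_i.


Union bound: P[∪_{i=1}^{21} A_i] ≤ Σ_i P[A_i] ≤ 21·p = 21·(1/189) = 1/9.
Numerically: 1/9 ≈ 0.1111111.
Is 1/9 < 1? YES.
Since P[∪ A_i] ≤ 1/9 < 1, the complement has P[∩ A_i^c] ≥ 1 − 1/9 = 8/9 > 0, so some outcome avoids every A_i.

21·p = 1/9 ≈ 0.1111111; existence CERTIFIED by the union bound.


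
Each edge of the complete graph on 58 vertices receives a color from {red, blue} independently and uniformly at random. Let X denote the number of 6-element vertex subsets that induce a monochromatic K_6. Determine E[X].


Let X = Σ_S X_S over the C(58, 6) = 40475358 subsets S of size 6, where X_S = 1 if the K_6 on S is monochromatic.
For a fixed S, the K_6 on S has C(6, 2) = 15 edges. P[all 15 edges red] = (1/2)^15, and likewise for blue, so P[monochromatic] = 2·(1/2)^15 = 2^{1 − 15} = 1/16384.
By linearity of expectation: E[X] = C(58, 6) · 2^{1 − 15} = 40475358 · 1/16384 = 20237679/8192.
Numerically: E[X] ≈ 2470.41980.

E[X] = C(58,6)·2^(1−C(6,2)) = 20237679/8192 ≈ 2470.41980.


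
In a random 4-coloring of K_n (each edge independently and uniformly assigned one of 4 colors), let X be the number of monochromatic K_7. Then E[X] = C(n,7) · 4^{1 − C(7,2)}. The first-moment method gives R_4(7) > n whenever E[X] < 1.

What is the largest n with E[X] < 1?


We need C(n, 7) · 4^{1 − 21} < 1, i.e. C(n, 7) < 4^{21 − 1} = 1099511627776.
Check values of n near the boundary:
  n = 179: C(179, 7) = 1037437234460; 1037437234460 < 1099511627776? YES
  n = 180: C(180, 7) = 1079414463600; 1079414463600 < 1099511627776? YES
  n = 181: C(181, 7) = 1122839183400; 1122839183400 < 1099511627776? NO
The largest n with C(n, 7) < 1099511627776 is n = 180 (where E[X] = 67463403975/68719476736 ≈ 0.9817). Hence R_4(7) > 180, i.e. R_4(7) ≥ 181.

Largest n = 180; hence R_4(7) > 180.


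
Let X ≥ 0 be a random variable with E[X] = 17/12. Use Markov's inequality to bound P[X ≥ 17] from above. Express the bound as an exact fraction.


μ = E[X] = 17/12, a = 17.
Markov: P[X ≥ 17] ≤ μ/a = (17/12)/17 = 1/12.
Numerically: ≈ 0.08333.
(Since a = 17 > μ = 1.41667, the bound 1/12 is < 1 and informative.)

P[X ≥ 17] ≤ 1/12 ≈ 0.08333.


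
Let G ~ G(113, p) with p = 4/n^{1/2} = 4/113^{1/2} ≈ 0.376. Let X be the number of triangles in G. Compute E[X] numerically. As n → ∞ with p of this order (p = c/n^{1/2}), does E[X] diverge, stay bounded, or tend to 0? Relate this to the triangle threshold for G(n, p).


Number of potential triangles: C(113, 3) = 234136.
Each occurs with probability p³ ≈ (0.376)³ ≈ 5.32798e-02.
By linearity: E[X] = C(113, 3)·p³ ≈ 234136 · 5.32798e-02 ≈ 12474.711.
Since α = 1/2 < 1, p = c/n^{1/2} ≫ 1/n is above the triangle threshold p ~ 1/n. Asymptotically E[X] ~ (c³/6)·n^{3(1−α)} = (4³/6)·n^{1.5} → ∞; triangles are abundant w.h.p.

E[X] ≈ 12474.711; in regime p = Θ(1/n^{1/2}) E[X] diverges (above the triangle threshold p ~ 1/n).


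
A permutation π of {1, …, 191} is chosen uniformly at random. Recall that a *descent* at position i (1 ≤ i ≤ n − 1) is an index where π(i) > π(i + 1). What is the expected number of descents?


Write X = Σ X_I over i = 1, …, 190, with X_I the indicator of one descent.
There are 190 indicators.
For each fixed i, the pair (π(i), π(i+1)) is a uniformly random ordered pair of distinct values from {1, …, 191}; by symmetry P[π(i) > π(i+1)] = 1/2.
By linearity: E[X] = 190 · (1/2) = (191 − 1) · (1/2) = 95 ≈ 95.0000.

E[X] = 95 = 95.0000.


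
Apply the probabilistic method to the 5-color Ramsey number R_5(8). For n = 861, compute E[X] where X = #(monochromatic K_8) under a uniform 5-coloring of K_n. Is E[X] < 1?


E[X] = C(861, 8) · 5^{1 − 28} = 7250034996615275865 · 5^{−27} = 7250034996615275865/7450580596923828125.
As a reduced fraction: E[X] = 1450006999323055173/1490116119384765625 ≈ 0.9730832.
Is E[X] < 1? YES.
Since E[X] < 1, there exists a 5-coloring of K_{861} with no monochromatic K_8; hence R_5(8) > 861.

E[X] = 1450006999323055173/1490116119384765625 ≈ 0.9730832; E[X] < 1, so R_5(8) > 861.


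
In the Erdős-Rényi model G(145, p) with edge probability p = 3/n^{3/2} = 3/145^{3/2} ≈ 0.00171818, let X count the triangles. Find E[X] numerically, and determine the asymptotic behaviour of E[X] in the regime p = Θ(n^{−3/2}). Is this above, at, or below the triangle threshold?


Number of potential triangles: C(145, 3) = 497640.
Each occurs with probability p³ ≈ (0.00171818)³ ≈ 5.07233296e-09.
By linearity: E[X] = C(145, 3)·p³ ≈ 497640 · 5.07233296e-09 ≈ 0.002524.
Since α = 3/2 > 1, p = c/n^{3/2} = o(1/n) is below the triangle threshold p ~ 1/n. Asymptotically E[X] ~ (c³/6)·n^{3(1−α)} = (3³/6)·n^{-1.5} → 0, so by Markov's inequality G has no triangles w.h.p.

E[X] ≈ 0.002524; in regime p = Θ(1/n^{3/2}) E[X] tends to 0 (below the triangle threshold p ~ 1/n).


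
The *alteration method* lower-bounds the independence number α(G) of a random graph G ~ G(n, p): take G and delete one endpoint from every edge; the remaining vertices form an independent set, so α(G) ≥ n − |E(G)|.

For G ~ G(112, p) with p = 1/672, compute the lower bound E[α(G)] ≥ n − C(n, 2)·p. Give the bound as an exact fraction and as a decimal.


E[|E(G)|] = C(112, 2)·p = 6216 · (1/672) = 37/4.
E[α(G)] ≥ n − E[|E(G)|] = 112 − 37/4 = 411/4.
Numerically: ≈ 102.750.
(This is only a lower bound; the true E[α(G)] may be larger.)

E[α(G)] ≥ 411/4 ≈ 102.750.


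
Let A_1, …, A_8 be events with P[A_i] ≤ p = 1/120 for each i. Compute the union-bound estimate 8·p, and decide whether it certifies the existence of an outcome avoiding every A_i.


Union bound: P[∪_{i=1}^{8} A_i] ≤ Σ_i P[A_i] ≤ 8·p = 8·(1/120) = 1/15.
Numerically: 1/15 ≈ 0.06667.
Is 1/15 < 1? YES.
Since P[∪ A_i] ≤ 1/15 < 1, the complement has P[∩ A_i^c] ≥ 1 − 1/15 = 14/15 > 0, so some outcome avoids every A_i.

8·p = 1/15 ≈ 0.06667; existence CERTIFIED by the union bound.


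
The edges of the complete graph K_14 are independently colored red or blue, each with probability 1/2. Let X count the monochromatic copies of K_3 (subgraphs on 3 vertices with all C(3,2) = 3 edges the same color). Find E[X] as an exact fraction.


Let X = Σ_S X_S over the C(14, 3) = 364 subsets S of size 3, where X_S = 1 if the K_3 on S is monochromatic.
For a fixed S, the K_3 on S has C(3, 2) = 3 edges. P[all 3 edges red] = (1/2)^3, and likewise for blue, so P[monochromatic] = 2·(1/2)^3 = 2^{1 − 3} = 1/4.
By linearity: E[X] = C(14, 3) · 2^{1 − 3} = 364 · 1/4 = 91.
Numerically: E[X] ≈ 91.000000.

E[X] = C(14,3)·2^(1−C(3,2)) = 91 ≈ 91.000000.


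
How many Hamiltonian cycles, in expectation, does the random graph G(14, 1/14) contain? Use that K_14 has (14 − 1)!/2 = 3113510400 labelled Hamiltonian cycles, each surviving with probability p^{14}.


K_14 has (14 − 1)!/2 = 3113510400 labelled Hamiltonian cycles.
For each such Hamiltonian cycle H, let X_H = 1 if all 14 edges of H are present in G. Then P[X_H = 1] = p^{14} = (1/14)^{14} = 1/11112006825558016.
By linearity: E[X] = Σ_H E[X_H] = 3113510400 · p^{14} = 3113510400 · 1/11112006825558016 = 868725/3100448333024.
Numerically: E[X] ≈ 2.8019e-07.

E[X] = 3113510400 · (1/14)^{14} = 868725/3100448333024 ≈ 2.8019e-07.


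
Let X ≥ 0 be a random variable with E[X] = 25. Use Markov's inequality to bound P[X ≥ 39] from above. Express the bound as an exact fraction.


μ = E[X] = 25, a = 39.
Markov: P[X ≥ 39] ≤ μ/a = (25)/39 = 25/39.
Numerically: ≈ 0.6410.
(Since a = 39 > μ = 25.0000, the bound 25/39 is < 1 and informative.)

P[X ≥ 39] ≤ 25/39 ≈ 0.6410.


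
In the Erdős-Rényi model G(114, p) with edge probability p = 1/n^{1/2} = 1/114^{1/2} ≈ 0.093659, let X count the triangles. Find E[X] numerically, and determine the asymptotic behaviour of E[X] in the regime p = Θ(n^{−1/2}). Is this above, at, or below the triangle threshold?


Number of potential triangles: C(114, 3) = 240464.
Each occurs with probability p³ ≈ (0.093659)³ ≈ 8.2156650e-04.
By linearity: E[X] = C(114, 3)·p³ ≈ 240464 · 8.2156650e-04 ≈ 197.55717.
Since α = 1/2 < 1, p = c/n^{1/2} ≫ 1/n is above the triangle threshold p ~ 1/n. Asymptotically E[X] ~ (c³/6)·n^{3(1−α)} = (1³/6)·n^{1.5} → ∞; triangles are abundant w.h.p.

E[X] ≈ 197.55717; in regime p = Θ(1/n^{1/2}) E[X] diverges (above the triangle threshold p ~ 1/n).


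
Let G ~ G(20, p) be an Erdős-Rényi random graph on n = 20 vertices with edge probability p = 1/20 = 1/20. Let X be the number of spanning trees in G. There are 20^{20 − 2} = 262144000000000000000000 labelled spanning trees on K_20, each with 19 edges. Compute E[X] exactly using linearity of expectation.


K_20 has 20^{20 − 2} = 262144000000000000000000 labelled spanning trees.
For each such spanning tree H, let X_H = 1 if all 19 edges of H are present in G. Then P[X_H = 1] = p^{19} = (1/20)^{19} = 1/5242880000000000000000000.
Summing the indicators: E[X] = Σ_H E[X_H] = 262144000000000000000000 · p^{19} = 262144000000000000000000 · 1/5242880000000000000000000 = 1/20.
Numerically: E[X] ≈ 0.05.

E[X] = 262144000000000000000000 · (1/20)^{19} = 1/20 ≈ 0.05.


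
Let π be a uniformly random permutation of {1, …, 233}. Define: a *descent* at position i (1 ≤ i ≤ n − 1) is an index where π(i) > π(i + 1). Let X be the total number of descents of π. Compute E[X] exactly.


Write X = Σ X_I over i = 1, …, 232, with X_I the indicator of one descent.
There are 232 indicators.
For each fixed i, the pair (π(i), π(i+1)) is a uniformly random ordered pair of distinct values from {1, …, 233}; by symmetry P[π(i) > π(i+1)] = 1/2.
By linearity: E[X] = 232 · (1/2) = (233 − 1) · (1/2) = 116 ≈ 116.00000.

E[X] = 116 = 116.00000.
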